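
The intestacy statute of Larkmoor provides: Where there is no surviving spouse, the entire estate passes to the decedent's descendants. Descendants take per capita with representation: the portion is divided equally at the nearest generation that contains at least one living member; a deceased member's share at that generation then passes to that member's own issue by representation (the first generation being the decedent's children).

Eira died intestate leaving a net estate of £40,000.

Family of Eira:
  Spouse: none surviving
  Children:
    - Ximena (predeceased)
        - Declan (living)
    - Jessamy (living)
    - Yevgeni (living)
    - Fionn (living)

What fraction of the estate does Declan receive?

The entire £40,000 passes to the descendants.
That amount (£40,000) is divided into 4 shares of £10,000: Jessamy, Yevgeni, and Fionn each take £10,000; Ximena's £10,000 share passes to Ximena's issue.
Ximena's share (£10,000) passes entirely to Declan.

Declan receives 1/4 of the estate.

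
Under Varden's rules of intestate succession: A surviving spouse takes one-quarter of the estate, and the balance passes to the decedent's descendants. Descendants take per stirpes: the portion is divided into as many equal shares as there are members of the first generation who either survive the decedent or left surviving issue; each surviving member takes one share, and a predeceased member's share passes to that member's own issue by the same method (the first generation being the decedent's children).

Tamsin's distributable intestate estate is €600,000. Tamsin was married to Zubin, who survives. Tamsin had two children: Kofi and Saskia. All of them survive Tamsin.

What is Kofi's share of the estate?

Kofi receives €225,000.

Zubin takes one-quarter of €600,000 = €150,000. The remaining €450,000 passes to the descendants.
The descendants' portion (€450,000) is divided into 2 shares of €225,000: Kofi and Saskia each take €225,000.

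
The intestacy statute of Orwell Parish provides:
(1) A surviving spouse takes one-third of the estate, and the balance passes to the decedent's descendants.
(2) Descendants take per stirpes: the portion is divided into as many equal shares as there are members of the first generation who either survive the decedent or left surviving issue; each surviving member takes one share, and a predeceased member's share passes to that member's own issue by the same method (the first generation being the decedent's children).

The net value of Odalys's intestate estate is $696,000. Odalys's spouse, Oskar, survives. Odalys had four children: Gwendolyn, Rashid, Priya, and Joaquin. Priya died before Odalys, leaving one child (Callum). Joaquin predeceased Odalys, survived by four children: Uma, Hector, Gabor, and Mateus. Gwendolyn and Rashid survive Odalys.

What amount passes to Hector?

Hector receives $29,000.

Oskar takes one-third of $696,000 = $232,000. The remaining $464,000 passes to the descendants.
The descendants' portion ($464,000) is divided into 4 shares of $116,000: Gwendolyn and Rashid each take $116,000; Priya's $116,000 share passes to Priya's issue; Joaquin's $116,000 share passes to Joaquin's issue.
Priya's share ($116,000) passes entirely to Callum.
Joaquin's share ($116,000) is divided into 4 shares of $29,000: Uma, Hector, Gabor, and Mateus each take $29,000.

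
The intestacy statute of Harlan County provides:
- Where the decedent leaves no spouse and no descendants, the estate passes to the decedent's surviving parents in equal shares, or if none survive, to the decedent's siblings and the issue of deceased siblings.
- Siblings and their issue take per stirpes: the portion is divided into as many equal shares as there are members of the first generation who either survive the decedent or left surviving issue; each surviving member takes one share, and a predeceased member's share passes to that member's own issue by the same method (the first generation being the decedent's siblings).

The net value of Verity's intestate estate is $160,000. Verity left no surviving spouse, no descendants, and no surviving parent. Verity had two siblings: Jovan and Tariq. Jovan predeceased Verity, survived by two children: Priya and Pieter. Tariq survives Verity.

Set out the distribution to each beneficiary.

Priya: $40,000; Pieter: $40,000; Tariq: $80,000

The entire $160,000 passes to the siblings and their issue.
That amount ($160,000) is divided into 2 shares of $80,000: Tariq takes $80,000; Jovan's $80,000 share passes to Jovan's issue.
Jovan's share ($80,000) is divided into 2 shares of $40,000: Priya and Pieter each take $40,000.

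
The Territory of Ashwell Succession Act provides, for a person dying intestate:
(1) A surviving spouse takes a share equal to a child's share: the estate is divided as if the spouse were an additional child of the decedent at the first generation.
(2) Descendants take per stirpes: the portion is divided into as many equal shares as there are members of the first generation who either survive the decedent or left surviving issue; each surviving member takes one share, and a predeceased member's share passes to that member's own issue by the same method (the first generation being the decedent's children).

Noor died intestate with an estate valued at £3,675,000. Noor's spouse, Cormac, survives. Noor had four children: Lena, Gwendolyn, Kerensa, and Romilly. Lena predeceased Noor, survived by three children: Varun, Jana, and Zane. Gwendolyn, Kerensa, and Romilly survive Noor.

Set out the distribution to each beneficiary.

Cormac: £735,000; Varun: £245,000; Jana: £245,000; Zane: £245,000; Gwendolyn: £735,000; Kerensa: £735,000; Romilly: £735,000

The spouse counts as an additional share at the children's level, so there are 5 primary shares of £735,000. Cormac takes one such share (£735,000).
The children's combined portion (£2,940,000) is divided into 4 shares of £735,000: Gwendolyn, Kerensa, and Romilly each take £735,000; Lena's £735,000 share passes to Lena's issue.
Lena's share (£735,000) is divided into 3 shares of £245,000: Varun, Jana, and Zane each take £245,000.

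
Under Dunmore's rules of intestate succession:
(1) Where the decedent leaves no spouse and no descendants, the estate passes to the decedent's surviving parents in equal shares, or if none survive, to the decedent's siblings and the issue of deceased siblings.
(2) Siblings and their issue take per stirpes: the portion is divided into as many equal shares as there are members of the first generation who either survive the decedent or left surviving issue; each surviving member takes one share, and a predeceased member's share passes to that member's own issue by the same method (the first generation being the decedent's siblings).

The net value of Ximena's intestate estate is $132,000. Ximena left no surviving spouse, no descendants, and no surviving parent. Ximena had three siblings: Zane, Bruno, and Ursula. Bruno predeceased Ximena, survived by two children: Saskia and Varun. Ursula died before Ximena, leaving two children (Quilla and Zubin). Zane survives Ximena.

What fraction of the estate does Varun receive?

Varun receives 1/6 of the estate.

The entire $132,000 passes to the siblings and their issue.
That amount ($132,000) is divided into 3 shares of $44,000: Zane takes $44,000; Bruno's $44,000 share passes to Bruno's issue; Ursula's $44,000 share passes to Ursula's issue.
Bruno's share ($44,000) is divided into 2 shares of $22,000: Saskia and Varun each take $22,000.
Ursula's share ($44,000) is divided into 2 shares of $22,000: Quilla and Zubin each take $22,000.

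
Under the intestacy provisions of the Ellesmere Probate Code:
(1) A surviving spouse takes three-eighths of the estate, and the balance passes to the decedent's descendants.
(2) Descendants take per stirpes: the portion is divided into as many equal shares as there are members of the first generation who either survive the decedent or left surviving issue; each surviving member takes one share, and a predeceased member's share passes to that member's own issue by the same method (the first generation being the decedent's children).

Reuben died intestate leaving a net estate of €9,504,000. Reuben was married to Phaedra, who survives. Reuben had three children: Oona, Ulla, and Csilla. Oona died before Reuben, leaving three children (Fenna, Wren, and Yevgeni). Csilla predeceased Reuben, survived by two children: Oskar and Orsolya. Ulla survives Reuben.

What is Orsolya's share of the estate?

Orsolya receives €990,000.

Phaedra takes three-eighths of €9,504,000 = €3,564,000. The remaining €5,940,000 passes to the descendants.
The descendants' portion (€5,940,000) is divided into 3 shares of €1,980,000: Ulla takes €1,980,000; Oona's €1,980,000 share passes to Oona's issue; Csilla's €1,980,000 share passes to Csilla's issue.
Oona's share (€1,980,000) is divided into 3 shares of €660,000: Fenna, Wren, and Yevgeni each take €660,000.
Csilla's share (€1,980,000) is divided into 2 shares of €990,000: Oskar and Orsolya each take €990,000.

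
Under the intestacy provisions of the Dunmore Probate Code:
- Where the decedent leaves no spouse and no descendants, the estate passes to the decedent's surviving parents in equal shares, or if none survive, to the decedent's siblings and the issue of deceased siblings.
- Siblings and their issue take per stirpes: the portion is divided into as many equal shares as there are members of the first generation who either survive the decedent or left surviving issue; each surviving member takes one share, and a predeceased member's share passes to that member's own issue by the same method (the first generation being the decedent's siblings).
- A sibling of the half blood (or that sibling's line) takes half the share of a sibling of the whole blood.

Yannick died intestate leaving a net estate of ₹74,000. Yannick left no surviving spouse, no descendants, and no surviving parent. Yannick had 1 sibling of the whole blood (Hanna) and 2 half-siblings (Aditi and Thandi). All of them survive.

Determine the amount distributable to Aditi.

Aditi receives ₹18,500.

The entire ₹74,000 passes to the siblings and their issue.
Counting each half-blood sibling's line as half a unit, there are 2 units in ₹74,000, so one unit is ₹37,000. Whole-blood lines (Hanna) take ₹37,000 each; half-blood lines (Aditi and Thandi) take ₹18,500 each.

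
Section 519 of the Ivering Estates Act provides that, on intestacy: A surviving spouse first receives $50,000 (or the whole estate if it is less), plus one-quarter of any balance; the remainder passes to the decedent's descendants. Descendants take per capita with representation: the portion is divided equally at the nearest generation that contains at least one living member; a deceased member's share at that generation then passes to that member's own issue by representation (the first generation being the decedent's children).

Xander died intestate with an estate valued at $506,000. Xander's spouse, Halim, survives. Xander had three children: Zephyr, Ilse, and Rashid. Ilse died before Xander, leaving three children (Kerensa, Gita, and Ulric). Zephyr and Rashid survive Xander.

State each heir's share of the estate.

Halim first takes $50,000, leaving a balance of $456,000. Halim then takes one-quarter of the balance ($114,000), for a total of $164,000. The remaining $342,000 passes to the descendants.
The descendants' portion ($342,000) is divided into 3 shares of $114,000: Zephyr and Rashid each take $114,000; Ilse's $114,000 share passes to Ilse's issue.
Ilse's share ($114,000) is divided into 3 shares of $38,000: Kerensa, Gita, and Ulric each take $38,000.

Halim: $164,000; Zephyr: $114,000; Kerensa: $38,000; Gita: $38,000; Ulric: $38,000; Rashid: $114,000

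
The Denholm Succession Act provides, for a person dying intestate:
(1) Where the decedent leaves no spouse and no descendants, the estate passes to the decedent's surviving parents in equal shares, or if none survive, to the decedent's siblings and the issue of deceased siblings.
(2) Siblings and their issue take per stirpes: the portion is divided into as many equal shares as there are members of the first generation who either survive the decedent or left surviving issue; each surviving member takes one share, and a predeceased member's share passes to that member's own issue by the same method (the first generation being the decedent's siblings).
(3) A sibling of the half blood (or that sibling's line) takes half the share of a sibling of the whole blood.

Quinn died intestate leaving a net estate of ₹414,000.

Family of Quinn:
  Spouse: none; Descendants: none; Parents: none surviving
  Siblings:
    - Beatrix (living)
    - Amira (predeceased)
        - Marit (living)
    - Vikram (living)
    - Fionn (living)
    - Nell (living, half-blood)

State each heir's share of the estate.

The entire ₹414,000 passes to the siblings and their issue.
Counting each half-blood sibling's line as half a unit, there are 9/2 units in ₹414,000, so one unit is ₹92,000. Whole-blood lines (Beatrix, Amira, Vikram, and Fionn) take ₹92,000 each; half-blood lines (Nell) take ₹46,000 each.
Amira's share (₹92,000) passes entirely to Marit.

Beatrix: ₹92,000; Marit: ₹92,000; Vikram: ₹92,000; Fionn: ₹92,000; Nell: ₹46,000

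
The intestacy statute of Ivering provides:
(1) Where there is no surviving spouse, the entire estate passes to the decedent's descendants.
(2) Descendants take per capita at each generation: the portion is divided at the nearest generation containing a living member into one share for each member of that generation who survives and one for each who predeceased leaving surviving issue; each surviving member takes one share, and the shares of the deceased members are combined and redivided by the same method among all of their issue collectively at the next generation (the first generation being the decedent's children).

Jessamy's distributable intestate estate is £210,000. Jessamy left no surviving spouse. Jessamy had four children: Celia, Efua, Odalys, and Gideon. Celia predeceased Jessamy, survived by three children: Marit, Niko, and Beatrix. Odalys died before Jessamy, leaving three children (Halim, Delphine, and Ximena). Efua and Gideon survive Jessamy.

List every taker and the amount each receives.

Marit: £17,500; Niko: £17,500; Beatrix: £17,500; Efua: £52,500; Halim: £17,500; Delphine: £17,500; Ximena: £17,500; Gideon: £52,500

The entire £210,000 passes to the descendants.
That amount (£210,000) is divided at the children's generation into 4 shares of £52,500. Efua and Gideon each take £52,500. The 2 shares of the deceased (Celia and Odalys) are combined into a pool of £105,000.
That pool (£105,000) is divided at the grandchildren's generation equally among Marit, Niko, Beatrix, Halim, Delphine, and Ximena: £17,500 each.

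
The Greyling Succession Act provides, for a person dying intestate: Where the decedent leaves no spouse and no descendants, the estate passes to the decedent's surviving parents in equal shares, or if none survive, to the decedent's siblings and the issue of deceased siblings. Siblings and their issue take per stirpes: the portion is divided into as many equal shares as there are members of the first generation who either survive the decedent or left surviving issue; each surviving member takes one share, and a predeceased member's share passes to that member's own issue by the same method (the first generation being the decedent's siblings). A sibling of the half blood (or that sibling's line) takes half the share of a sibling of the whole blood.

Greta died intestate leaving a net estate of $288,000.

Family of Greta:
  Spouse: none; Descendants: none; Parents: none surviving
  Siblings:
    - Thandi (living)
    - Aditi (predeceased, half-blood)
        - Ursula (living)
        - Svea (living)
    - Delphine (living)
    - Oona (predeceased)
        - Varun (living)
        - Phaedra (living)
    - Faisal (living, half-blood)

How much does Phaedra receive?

Phaedra receives $36,000.

The entire $288,000 passes to the siblings and their issue.
Counting each half-blood sibling's line as half a unit, there are 4 units in $288,000, so one unit is $72,000. Whole-blood lines (Thandi, Delphine, and Oona) take $72,000 each; half-blood lines (Aditi and Faisal) take $36,000 each.
Aditi's share ($36,000) is divided into 2 shares of $18,000: Ursula and Svea each take $18,000.
Oona's share ($72,000) is divided into 2 shares of $36,000: Varun and Phaedra each take $36,000.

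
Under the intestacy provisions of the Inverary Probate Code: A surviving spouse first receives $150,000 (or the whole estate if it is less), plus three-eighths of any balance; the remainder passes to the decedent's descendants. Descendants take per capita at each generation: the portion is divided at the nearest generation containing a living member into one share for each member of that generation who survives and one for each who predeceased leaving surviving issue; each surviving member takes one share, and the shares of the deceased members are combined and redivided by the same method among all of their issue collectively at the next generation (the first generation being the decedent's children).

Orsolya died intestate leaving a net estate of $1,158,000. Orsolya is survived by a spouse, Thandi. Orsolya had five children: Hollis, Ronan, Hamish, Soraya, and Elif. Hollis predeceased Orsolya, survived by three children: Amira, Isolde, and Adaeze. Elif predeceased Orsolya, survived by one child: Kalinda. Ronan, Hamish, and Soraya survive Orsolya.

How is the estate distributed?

Thandi first takes $150,000, leaving a balance of $1,008,000. Thandi then takes three-eighths of the balance ($378,000), for a total of $528,000. The remaining $630,000 passes to the descendants.
The descendants' portion ($630,000) is divided at the children's generation into 5 shares of $126,000. Ronan, Hamish, and Soraya each take $126,000. The 2 shares of the deceased (Hollis and Elif) are combined into a pool of $252,000.
That pool ($252,000) is divided at the grandchildren's generation equally among Amira, Isolde, Adaeze, and Kalinda: $63,000 each.

Thandi: $528,000; Amira: $63,000; Isolde: $63,000; Adaeze: $63,000; Ronan: $126,000; Hamish: $126,000; Soraya: $126,000; Kalinda: $63,000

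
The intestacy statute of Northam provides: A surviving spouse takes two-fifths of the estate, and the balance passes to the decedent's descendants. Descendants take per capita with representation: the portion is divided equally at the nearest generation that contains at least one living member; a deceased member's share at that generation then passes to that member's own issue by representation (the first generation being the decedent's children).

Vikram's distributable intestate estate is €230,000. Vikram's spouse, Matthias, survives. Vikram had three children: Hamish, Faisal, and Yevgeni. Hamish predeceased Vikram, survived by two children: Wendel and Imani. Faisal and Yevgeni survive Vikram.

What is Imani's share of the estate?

Imani receives €23,000.

Matthias takes two-fifths of €230,000 = €92,000. The remaining €138,000 passes to the descendants.
The descendants' portion (€138,000) is divided into 3 shares of €46,000: Faisal and Yevgeni each take €46,000; Hamish's €46,000 share passes to Hamish's issue.
Hamish's share (€46,000) is divided into 2 shares of €23,000: Wendel and Imani each take €23,000.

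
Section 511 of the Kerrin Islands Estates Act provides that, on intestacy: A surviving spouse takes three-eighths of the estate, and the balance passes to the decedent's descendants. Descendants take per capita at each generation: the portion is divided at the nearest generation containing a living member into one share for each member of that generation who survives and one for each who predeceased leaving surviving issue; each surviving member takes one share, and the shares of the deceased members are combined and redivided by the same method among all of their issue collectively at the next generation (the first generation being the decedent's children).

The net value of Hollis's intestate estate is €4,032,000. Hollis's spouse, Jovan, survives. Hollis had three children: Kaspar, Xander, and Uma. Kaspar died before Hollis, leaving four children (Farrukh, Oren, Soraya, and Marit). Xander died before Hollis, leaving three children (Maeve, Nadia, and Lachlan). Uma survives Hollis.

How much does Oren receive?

Jovan takes three-eighths of €4,032,000 = €1,512,000. The remaining €2,520,000 passes to the descendants.
The descendants' portion (€2,520,000) is divided at the children's generation into 3 shares of €840,000. Uma takes €840,000. The 2 shares of the deceased (Kaspar and Xander) are combined into a pool of €1,680,000.
That pool (€1,680,000) is divided at the grandchildren's generation equally among Farrukh, Oren, Soraya, Marit, Maeve, Nadia, and Lachlan: €240,000 each.

Oren receives €240,000.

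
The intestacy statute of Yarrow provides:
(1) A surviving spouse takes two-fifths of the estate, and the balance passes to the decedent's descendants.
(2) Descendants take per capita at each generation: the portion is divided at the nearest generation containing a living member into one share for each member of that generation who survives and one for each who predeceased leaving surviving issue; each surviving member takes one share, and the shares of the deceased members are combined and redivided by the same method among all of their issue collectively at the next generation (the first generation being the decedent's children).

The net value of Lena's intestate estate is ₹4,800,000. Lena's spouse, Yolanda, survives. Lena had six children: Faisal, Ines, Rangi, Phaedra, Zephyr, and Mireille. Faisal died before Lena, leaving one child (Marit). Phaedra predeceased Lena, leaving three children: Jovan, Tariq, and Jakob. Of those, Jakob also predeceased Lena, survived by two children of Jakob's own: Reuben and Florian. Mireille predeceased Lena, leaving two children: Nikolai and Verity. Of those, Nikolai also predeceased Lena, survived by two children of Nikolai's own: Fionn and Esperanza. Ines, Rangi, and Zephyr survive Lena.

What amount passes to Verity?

Yolanda takes two-fifths of ₹4,800,000 = ₹1,920,000. The remaining ₹2,880,000 passes to the descendants.
The descendants' portion (₹2,880,000) is divided at the children's generation into 6 shares of ₹480,000. Ines, Rangi, and Zephyr each take ₹480,000. The 3 shares of the deceased (Faisal, Phaedra, and Mireille) are combined into a pool of ₹1,440,000.
That pool (₹1,440,000) is divided at the grandchildren's generation into 6 shares of ₹240,000. Marit, Jovan, Tariq, and Verity each take ₹240,000. The 2 shares of the deceased (Jakob and Nikolai) are combined into a pool of ₹480,000.
That pool (₹480,000) is divided at the great-grandchildren's generation equally among Reuben, Florian, Fionn, and Esperanza: ₹120,000 each.

Verity receives ₹240,000.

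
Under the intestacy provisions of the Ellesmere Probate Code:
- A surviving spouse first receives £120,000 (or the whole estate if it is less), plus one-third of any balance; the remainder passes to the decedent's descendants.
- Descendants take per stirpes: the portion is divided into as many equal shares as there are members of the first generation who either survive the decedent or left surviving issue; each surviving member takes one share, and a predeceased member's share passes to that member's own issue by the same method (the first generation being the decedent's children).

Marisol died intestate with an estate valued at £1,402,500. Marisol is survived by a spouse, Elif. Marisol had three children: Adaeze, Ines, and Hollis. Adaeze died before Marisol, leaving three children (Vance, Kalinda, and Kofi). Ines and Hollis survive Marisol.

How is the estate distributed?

Elif first takes £120,000, leaving a balance of £1,282,500. Elif then takes one-third of the balance (£427,500), for a total of £547,500. The remaining £855,000 passes to the descendants.
The descendants' portion (£855,000) is divided into 3 shares of £285,000: Ines and Hollis each take £285,000; Adaeze's £285,000 share passes to Adaeze's issue.
Adaeze's share (£285,000) is divided into 3 shares of £95,000: Vance, Kalinda, and Kofi each take £95,000.

Elif: £547,500; Vance: £95,000; Kalinda: £95,000; Kofi: £95,000; Ines: £285,000; Hollis: £285,000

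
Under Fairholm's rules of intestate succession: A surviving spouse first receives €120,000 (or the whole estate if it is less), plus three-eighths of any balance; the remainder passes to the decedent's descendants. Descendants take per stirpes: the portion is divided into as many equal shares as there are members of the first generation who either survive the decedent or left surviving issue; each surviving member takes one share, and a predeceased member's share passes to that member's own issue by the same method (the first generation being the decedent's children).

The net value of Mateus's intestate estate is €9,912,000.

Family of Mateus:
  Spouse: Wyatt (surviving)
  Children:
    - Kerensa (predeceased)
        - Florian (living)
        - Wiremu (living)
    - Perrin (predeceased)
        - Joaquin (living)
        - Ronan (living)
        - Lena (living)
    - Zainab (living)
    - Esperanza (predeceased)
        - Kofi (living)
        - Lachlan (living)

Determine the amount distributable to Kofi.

Wyatt first takes €120,000, leaving a balance of €9,792,000. Wyatt then takes three-eighths of the balance (€3,672,000), for a total of €3,792,000. The remaining €6,120,000 passes to the descendants.
The descendants' portion (€6,120,000) is divided into 4 shares of €1,530,000: Zainab takes €1,530,000; Kerensa's €1,530,000 share passes to Kerensa's issue; Perrin's €1,530,000 share passes to Perrin's issue; Esperanza's €1,530,000 share passes to Esperanza's issue.
Kerensa's share (€1,530,000) is divided into 2 shares of €765,000: Florian and Wiremu each take €765,000.
Perrin's share (€1,530,000) is divided into 3 shares of €510,000: Joaquin, Ronan, and Lena each take €510,000.
Esperanza's share (€1,530,000) is divided into 2 shares of €765,000: Kofi and Lachlan each take €765,000.

Kofi receives €765,000.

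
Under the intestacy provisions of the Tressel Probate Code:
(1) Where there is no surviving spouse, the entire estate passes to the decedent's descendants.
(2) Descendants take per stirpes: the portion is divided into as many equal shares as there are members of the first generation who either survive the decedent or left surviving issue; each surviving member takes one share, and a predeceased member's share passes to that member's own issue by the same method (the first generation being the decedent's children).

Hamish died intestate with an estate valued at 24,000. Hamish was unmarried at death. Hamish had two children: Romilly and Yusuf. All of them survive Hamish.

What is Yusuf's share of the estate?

Yusuf receives 12,000.

The entire 24,000 passes to the descendants.
That amount (24,000) is divided into 2 shares of 12,000: Romilly and Yusuf each take 12,000.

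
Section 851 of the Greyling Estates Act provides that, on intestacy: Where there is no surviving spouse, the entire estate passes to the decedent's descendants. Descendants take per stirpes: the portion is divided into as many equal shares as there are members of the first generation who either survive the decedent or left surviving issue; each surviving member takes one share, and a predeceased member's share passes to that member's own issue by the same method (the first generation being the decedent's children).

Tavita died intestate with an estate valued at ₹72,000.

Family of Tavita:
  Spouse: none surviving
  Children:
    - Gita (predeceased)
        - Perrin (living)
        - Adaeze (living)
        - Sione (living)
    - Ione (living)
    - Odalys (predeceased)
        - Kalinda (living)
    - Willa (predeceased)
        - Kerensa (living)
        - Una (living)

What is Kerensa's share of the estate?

The entire ₹72,000 passes to the descendants.
That amount (₹72,000) is divided into 4 shares of ₹18,000: Ione takes ₹18,000; Gita's ₹18,000 share passes to Gita's issue; Odalys's ₹18,000 share passes to Odalys's issue; Willa's ₹18,000 share passes to Willa's issue.
Gita's share (₹18,000) is divided into 3 shares of ₹6,000: Perrin, Adaeze, and Sione each take ₹6,000.
Odalys's share (₹18,000) passes entirely to Kalinda.
Willa's share (₹18,000) is divided into 2 shares of ₹9,000: Kerensa and Una each take ₹9,000.

Kerensa receives ₹9,000.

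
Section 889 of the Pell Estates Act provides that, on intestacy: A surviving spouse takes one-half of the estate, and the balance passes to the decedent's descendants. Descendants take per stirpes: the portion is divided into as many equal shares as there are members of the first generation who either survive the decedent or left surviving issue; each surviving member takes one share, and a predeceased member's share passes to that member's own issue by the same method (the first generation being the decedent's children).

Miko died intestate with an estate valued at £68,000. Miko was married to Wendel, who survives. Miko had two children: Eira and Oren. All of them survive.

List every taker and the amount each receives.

Wendel takes one-half of £68,000 = £34,000. The remaining £34,000 passes to the descendants.
The descendants' portion (£34,000) is divided into 2 shares of £17,000: Eira and Oren each take £17,000.

Wendel: £34,000; Eira: £17,000; Oren: £17,000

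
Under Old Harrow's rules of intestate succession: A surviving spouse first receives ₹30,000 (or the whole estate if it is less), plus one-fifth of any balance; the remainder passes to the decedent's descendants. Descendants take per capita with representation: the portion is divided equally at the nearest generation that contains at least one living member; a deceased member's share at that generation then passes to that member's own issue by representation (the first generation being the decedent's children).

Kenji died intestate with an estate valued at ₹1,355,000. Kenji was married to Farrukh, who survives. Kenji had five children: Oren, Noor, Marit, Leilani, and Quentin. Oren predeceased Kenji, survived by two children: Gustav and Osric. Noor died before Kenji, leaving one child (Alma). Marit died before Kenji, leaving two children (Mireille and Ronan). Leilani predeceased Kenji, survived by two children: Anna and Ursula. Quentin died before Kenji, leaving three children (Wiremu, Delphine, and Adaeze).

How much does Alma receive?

Alma receives ₹106,000.

Farrukh first takes ₹30,000, leaving a balance of ₹1,325,000. Farrukh then takes one-fifth of the balance (₹265,000), for a total of ₹295,000. The remaining ₹1,060,000 passes to the descendants.
No child survives, so the initial division is made at the grandchildren's generation.
The descendants' portion (₹1,060,000) is divided into 10 shares of ₹106,000: Gustav, Osric, Alma, Mireille, Ronan, Anna, Ursula, Wiremu, Delphine, and Adaeze each take ₹106,000.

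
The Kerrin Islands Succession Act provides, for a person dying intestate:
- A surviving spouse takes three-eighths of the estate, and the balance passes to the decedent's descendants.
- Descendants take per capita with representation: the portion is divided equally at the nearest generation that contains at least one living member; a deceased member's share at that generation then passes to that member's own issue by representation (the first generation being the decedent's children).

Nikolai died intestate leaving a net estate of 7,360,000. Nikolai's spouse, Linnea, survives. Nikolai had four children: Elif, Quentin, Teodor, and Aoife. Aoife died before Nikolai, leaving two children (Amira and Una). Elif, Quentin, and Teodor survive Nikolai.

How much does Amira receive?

Amira receives 575,000.

Linnea takes three-eighths of 7,360,000 = 2,760,000. The remaining 4,600,000 passes to the descendants.
The descendants' portion (4,600,000) is divided into 4 shares of 1,150,000: Elif, Quentin, and Teodor each take 1,150,000; Aoife's 1,150,000 share passes to Aoife's issue.
Aoife's share (1,150,000) is divided into 2 shares of 575,000: Amira and Una each take 575,000.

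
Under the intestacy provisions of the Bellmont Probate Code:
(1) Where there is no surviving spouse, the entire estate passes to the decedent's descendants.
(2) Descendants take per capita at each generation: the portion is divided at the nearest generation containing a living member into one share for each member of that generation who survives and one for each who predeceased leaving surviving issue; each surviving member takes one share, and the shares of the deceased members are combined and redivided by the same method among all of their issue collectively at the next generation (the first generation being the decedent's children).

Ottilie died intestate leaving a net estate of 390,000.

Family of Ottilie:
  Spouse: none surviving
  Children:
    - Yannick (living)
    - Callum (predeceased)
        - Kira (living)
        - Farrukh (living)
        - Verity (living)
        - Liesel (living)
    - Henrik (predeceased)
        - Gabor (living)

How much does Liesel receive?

The entire 390,000 passes to the descendants.
That amount (390,000) is divided at the children's generation into 3 shares of 130,000. Yannick takes 130,000. The 2 shares of the deceased (Callum and Henrik) are combined into a pool of 260,000.
That pool (260,000) is divided at the grandchildren's generation equally among Kira, Farrukh, Verity, Liesel, and Gabor: 52,000 each.

Liesel receives 52,000.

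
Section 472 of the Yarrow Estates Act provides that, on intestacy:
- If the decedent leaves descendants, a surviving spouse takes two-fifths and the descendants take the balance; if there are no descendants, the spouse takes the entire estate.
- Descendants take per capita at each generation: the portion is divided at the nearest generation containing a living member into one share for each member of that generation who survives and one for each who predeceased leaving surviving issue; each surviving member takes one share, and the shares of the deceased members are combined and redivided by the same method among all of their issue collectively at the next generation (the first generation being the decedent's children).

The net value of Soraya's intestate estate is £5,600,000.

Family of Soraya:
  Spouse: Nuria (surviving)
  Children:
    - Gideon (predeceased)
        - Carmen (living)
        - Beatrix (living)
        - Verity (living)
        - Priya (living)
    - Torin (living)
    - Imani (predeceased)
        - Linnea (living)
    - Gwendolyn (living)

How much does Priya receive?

Nuria takes two-fifths of £5,600,000 = £2,240,000. The remaining £3,360,000 passes to the descendants.
The descendants' portion (£3,360,000) is divided at the children's generation into 4 shares of £840,000. Torin and Gwendolyn each take £840,000. The 2 shares of the deceased (Gideon and Imani) are combined into a pool of £1,680,000.
That pool (£1,680,000) is divided at the grandchildren's generation equally among Carmen, Beatrix, Verity, Priya, and Linnea: £336,000 each.

Priya receives £336,000.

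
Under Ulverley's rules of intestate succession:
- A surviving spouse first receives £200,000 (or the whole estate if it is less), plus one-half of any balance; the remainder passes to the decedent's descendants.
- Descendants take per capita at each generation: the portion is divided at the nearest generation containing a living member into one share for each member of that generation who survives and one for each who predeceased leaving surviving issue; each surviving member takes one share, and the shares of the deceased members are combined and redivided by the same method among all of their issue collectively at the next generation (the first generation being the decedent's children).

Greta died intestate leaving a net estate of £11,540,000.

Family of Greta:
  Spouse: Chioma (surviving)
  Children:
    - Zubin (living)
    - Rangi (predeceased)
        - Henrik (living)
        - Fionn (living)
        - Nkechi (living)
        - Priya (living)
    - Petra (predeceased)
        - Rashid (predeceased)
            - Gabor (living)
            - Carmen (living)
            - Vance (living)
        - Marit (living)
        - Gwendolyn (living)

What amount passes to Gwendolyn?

Chioma first takes £200,000, leaving a balance of £11,340,000. Chioma then takes one-half of the balance (£5,670,000), for a total of £5,870,000. The remaining £5,670,000 passes to the descendants.
The descendants' portion (£5,670,000) is divided at the children's generation into 3 shares of £1,890,000. Zubin takes £1,890,000. The 2 shares of the deceased (Rangi and Petra) are combined into a pool of £3,780,000.
That pool (£3,780,000) is divided at the grandchildren's generation into 7 shares of £540,000. Henrik, Fionn, Nkechi, Priya, Marit, and Gwendolyn each take £540,000. The remaining share for the deceased Rashid (£540,000) is carried to the next generation.
That pool (£540,000) is divided at the great-grandchildren's generation equally among Gabor, Carmen, and Vance: £180,000 each.

Gwendolyn receives £540,000.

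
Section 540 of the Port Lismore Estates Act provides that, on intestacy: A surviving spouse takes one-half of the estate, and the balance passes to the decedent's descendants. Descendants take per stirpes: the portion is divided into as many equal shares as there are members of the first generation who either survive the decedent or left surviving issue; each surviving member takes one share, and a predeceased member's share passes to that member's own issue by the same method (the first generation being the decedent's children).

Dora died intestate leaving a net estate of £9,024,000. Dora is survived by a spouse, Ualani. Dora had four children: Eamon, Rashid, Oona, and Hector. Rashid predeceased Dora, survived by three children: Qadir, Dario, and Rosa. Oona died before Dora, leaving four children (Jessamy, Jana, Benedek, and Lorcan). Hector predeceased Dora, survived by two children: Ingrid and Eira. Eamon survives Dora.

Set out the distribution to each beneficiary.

Ualani takes one-half of £9,024,000 = £4,512,000. The remaining £4,512,000 passes to the descendants.
The descendants' portion (£4,512,000) is divided into 4 shares of £1,128,000: Eamon takes £1,128,000; Rashid's £1,128,000 share passes to Rashid's issue; Oona's £1,128,000 share passes to Oona's issue; Hector's £1,128,000 share passes to Hector's issue.
Rashid's share (£1,128,000) is divided into 3 shares of £376,000: Qadir, Dario, and Rosa each take £376,000.
Oona's share (£1,128,000) is divided into 4 shares of £282,000: Jessamy, Jana, Benedek, and Lorcan each take £282,000.
Hector's share (£1,128,000) is divided into 2 shares of £564,000: Ingrid and Eira each take £564,000.

Ualani: £4,512,000; Eamon: £1,128,000; Qadir: £376,000; Dario: £376,000; Rosa: £376,000; Jessamy: £282,000; Jana: £282,000; Benedek: £282,000; Lorcan: £282,000; Ingrid: £564,000; Eira: £564,000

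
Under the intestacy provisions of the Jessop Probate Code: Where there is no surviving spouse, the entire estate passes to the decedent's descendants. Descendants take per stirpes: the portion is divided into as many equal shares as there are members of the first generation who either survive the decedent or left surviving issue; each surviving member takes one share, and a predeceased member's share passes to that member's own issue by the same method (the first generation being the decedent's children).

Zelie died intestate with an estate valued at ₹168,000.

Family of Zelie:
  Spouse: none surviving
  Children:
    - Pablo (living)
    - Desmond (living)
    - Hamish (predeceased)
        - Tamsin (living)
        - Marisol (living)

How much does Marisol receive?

The entire ₹168,000 passes to the descendants.
That amount (₹168,000) is divided into 3 shares of ₹56,000: Pablo and Desmond each take ₹56,000; Hamish's ₹56,000 share passes to Hamish's issue.
Hamish's share (₹56,000) is divided into 2 shares of ₹28,000: Tamsin and Marisol each take ₹28,000.

Marisol receives ₹28,000.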